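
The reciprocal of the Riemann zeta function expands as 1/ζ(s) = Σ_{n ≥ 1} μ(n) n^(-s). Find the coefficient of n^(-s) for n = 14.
μ(14) = 1

Factor n = 14 = 2 · 7. μ(n) = 0 if any exponent ≥ 2 (not squarefree); otherwise μ(n) = (−1)^{ω(n)} where ω(n) is the number of distinct prime factors. Applying: μ(14) = 1.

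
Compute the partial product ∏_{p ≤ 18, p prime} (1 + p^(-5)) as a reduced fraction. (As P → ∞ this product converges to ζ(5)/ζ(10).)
∏ = 45072610603883567072/43510716535257846875

The primes p ≤ 18 are [2, 3, 5, 7, 11, 13, 17]. For each, (1 + 1/p^5) = (p^5 + 1)/p^5. Multiplying these fractions over p ∈ [2, 3, 5, 7, 11, 13, 17] gives 45072610603883567072/43510716535257846875. (In the limit P → ∞ this tends to ζ(5)/ζ(10).)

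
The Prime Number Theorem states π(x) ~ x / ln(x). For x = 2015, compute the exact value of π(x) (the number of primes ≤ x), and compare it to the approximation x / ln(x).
π(2015) = 305;  x/ln(x) ≈ 264.84;  relative error ≈ 13.17%.

Directly count primes up to 2015: π(2015) = 305. The PNT approximation gives 2015/ln(2015) ≈ 2015/7.60837 ≈ 264.84. Relative error (π(x) − x/ln(x)) / π(x) ≈ 13.17%; the approximation is known to undercount slightly (Li(x) is a better estimate).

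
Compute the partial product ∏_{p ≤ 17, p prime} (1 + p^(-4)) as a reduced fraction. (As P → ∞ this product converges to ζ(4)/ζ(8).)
∏ = 269172760629240720452/249717000818881220625

The primes p ≤ 17 are [2, 3, 5, 7, 11, 13, 17]. For each, (1 + 1/p^4) = (p^4 + 1)/p^4. Multiplying these fractions over p ∈ [2, 3, 5, 7, 11, 13, 17] gives 269172760629240720452/249717000818881220625. (In the limit P → ∞ this tends to ζ(4)/ζ(8).)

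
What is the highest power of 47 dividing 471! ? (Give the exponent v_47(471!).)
v_47(471!) = 10

Legendre's formula: v_p(n!) = Σ_{k ≥ 1} ⌊n / p^k⌋. For p = 47, n = 471, the terms are:
  ⌊471/47^1⌋ = ⌊471/47⌋ = 10
(the next term ⌊471/47^2⌋ = 0, terminating the sum). Summing: v_47(471!) = 10 = 10.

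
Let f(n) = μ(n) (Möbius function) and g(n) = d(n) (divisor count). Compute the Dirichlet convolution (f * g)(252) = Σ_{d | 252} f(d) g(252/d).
(μ * d)(252) = 1

Divisors of 252: [1, 2, 3, 4, 6, 7, 9, 12, 14, 18, 21, 28, 36, 42, 63, 84, 126, 252]. For each d | 252:
  d = 1: μ(1) · d(252/1) = 1 · 18 = 18
  d = 2: μ(2) · d(252/2) = -1 · 12 = -12
  d = 3: μ(3) · d(252/3) = -1 · 12 = -12
  d = 4: μ(4) · d(252/4) = 0 · 6 = 0
  d = 6: μ(6) · d(252/6) = 1 · 8 = 8
  d = 7: μ(7) · d(252/7) = -1 · 9 = -9
  d = 9: μ(9) · d(252/9) = 0 · 6 = 0
  d = 12: μ(12) · d(252/12) = 0 · 4 = 0
  d = 14: μ(14) · d(252/14) = 1 · 6 = 6
  d = 18: μ(18) · d(252/18) = 0 · 4 = 0
  d = 21: μ(21) · d(252/21) = 1 · 6 = 6
  d = 28: μ(28) · d(252/28) = 0 · 3 = 0
  d = 36: μ(36) · d(252/36) = 0 · 2 = 0
  d = 42: μ(42) · d(252/42) = -1 · 4 = -4
  d = 63: μ(63) · d(252/63) = 0 · 3 = 0
  d = 84: μ(84) · d(252/84) = 0 · 2 = 0
  d = 126: μ(126) · d(252/126) = 0 · 2 = 0
  d = 252: μ(252) · d(252/252) = 0 · 1 = 0
Summing: (μ * d)(252) = 18 + -12 + -12 + 0 + 8 + -9 + 0 + 0 + 6 + 0 + 6 + 0 + 0 + -4 + 0 + 0 + 0 + 0 = 1.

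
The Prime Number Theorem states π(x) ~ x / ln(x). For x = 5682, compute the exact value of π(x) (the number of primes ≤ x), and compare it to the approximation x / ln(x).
π(5682) = 747;  x/ln(x) ≈ 657.25;  relative error ≈ 12.01%.

Directly count primes up to 5682: π(5682) = 747. The PNT approximation gives 5682/ln(5682) ≈ 5682/8.64506 ≈ 657.25. Relative error (π(x) − x/ln(x)) / π(x) ≈ 12.01%; the approximation is known to undercount slightly (Li(x) is a better estimate).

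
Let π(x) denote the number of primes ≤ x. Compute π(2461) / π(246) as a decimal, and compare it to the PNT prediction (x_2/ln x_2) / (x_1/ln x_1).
π(2461)/π(246) = 364/53 ≈ 6.8679;  PNT prediction ≈ 7.0535.

π(246) = 53 and π(2461) = 364, so π(2461)/π(246) ≈ 6.8679. The PNT-predicted ratio is (2461/ln(2461)) / (246/ln(246)) ≈ 7.0535. The two agree to within a few percent, as expected.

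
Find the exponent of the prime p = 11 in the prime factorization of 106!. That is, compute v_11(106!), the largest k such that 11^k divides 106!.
v_11(106!) = 9

Legendre's formula: v_p(n!) = Σ_{k ≥ 1} ⌊n / p^k⌋. For p = 11, n = 106, the terms are:
  ⌊106/11^1⌋ = ⌊106/11⌋ = 9
(the next term ⌊106/11^2⌋ = 0, terminating the sum). Summing: v_11(106!) = 9 = 9.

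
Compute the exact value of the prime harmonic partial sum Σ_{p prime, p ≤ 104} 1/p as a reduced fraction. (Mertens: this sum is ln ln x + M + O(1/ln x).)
Σ 1/p = 43710588286712969019768170103664304877397/23984823528925228172706521638692258396210

π(104) = 27, so the primes ≤ 104 are [2, 3, 5, 7, 11, 13, 17, 19, 23, 29, 31, 37, 41, 43, 47, 53, 59, 61, 67, 71, 73, 79, 83, 89, 97, 101, 103]. Summing 1/p over these primes: 43710588286712969019768170103664304877397/23984823528925228172706521638692258396210 ≈ 1.8224. Mertens estimate ln ln(104) + 0.2615 ≈ 1.7972.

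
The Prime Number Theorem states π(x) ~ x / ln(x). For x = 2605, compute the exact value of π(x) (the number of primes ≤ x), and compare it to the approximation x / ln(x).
π(2605) = 378;  x/ln(x) ≈ 331.21;  relative error ≈ 12.38%.

Directly count primes up to 2605: π(2605) = 378. The PNT approximation gives 2605/ln(2605) ≈ 2605/7.86519 ≈ 331.21. Relative error (π(x) − x/ln(x)) / π(x) ≈ 12.38%; the approximation is known to undercount slightly (Li(x) is a better estimate).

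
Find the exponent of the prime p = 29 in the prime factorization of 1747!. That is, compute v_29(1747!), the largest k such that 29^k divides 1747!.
v_29(1747!) = 62

Legendre's formula: v_p(n!) = Σ_{k ≥ 1} ⌊n / p^k⌋. For p = 29, n = 1747, the terms are:
  ⌊1747/29^1⌋ = ⌊1747/29⌋ = 60
  ⌊1747/29^2⌋ = ⌊1747/841⌋ = 2
(the next term ⌊1747/29^3⌋ = 0, terminating the sum). Summing: v_29(1747!) = 60 + 2 = 62.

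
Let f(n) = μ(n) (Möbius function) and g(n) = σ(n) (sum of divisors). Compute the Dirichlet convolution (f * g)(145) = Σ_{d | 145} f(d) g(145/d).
(μ * σ)(145) = 145

Divisors of 145: [1, 5, 29, 145]. For each d | 145:
  d = 1: μ(1) · σ(145/1) = 1 · 180 = 180
  d = 5: μ(5) · σ(145/5) = -1 · 30 = -30
  d = 29: μ(29) · σ(145/29) = -1 · 6 = -6
  d = 145: μ(145) · σ(145/145) = 1 · 1 = 1
Summing: (μ * σ)(145) = 180 + -30 + -6 + 1 = 145.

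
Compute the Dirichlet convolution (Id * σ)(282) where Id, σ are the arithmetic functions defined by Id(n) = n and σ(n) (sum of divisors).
(Id * σ)(282) = 3325

Divisors of 282: [1, 2, 3, 6, 47, 94, 141, 282]. For each d | 282:
  d = 1: Id(1) · σ(282/1) = 1 · 576 = 576
  d = 2: Id(2) · σ(282/2) = 2 · 192 = 384
  d = 3: Id(3) · σ(282/3) = 3 · 144 = 432
  d = 6: Id(6) · σ(282/6) = 6 · 48 = 288
  d = 47: Id(47) · σ(282/47) = 47 · 12 = 564
  d = 94: Id(94) · σ(282/94) = 94 · 4 = 376
  d = 141: Id(141) · σ(282/141) = 141 · 3 = 423
  d = 282: Id(282) · σ(282/282) = 282 · 1 = 282
Summing: (Id * σ)(282) = 576 + 384 + 432 + 288 + 564 + 376 + 423 + 282 = 3325.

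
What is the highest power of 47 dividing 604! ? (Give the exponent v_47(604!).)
v_47(604!) = 12

Legendre's formula: v_p(n!) = Σ_{k ≥ 1} ⌊n / p^k⌋. For p = 47, n = 604, the terms are:
  ⌊604/47^1⌋ = ⌊604/47⌋ = 12
(the next term ⌊604/47^2⌋ = 0, terminating the sum). Summing: v_47(604!) = 12 = 12.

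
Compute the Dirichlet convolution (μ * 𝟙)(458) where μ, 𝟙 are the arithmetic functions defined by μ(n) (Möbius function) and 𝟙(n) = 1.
(μ * 𝟙)(458) = 0

Divisors of 458: [1, 2, 229, 458]. For each d | 458:
  d = 1: μ(1) · 𝟙(458/1) = 1 · 1 = 1
  d = 2: μ(2) · 𝟙(458/2) = -1 · 1 = -1
  d = 229: μ(229) · 𝟙(458/229) = -1 · 1 = -1
  d = 458: μ(458) · 𝟙(458/458) = 1 · 1 = 1
Summing: (μ * 𝟙)(458) = 1 + -1 + -1 + 1 = 0.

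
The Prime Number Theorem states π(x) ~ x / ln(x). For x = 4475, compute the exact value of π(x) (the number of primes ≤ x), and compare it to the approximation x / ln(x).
π(4475) = 607;  x/ln(x) ≈ 532.34;  relative error ≈ 12.30%.

Directly count primes up to 4475: π(4475) = 607. The PNT approximation gives 4475/ln(4475) ≈ 4475/8.40626 ≈ 532.34. Relative error (π(x) − x/ln(x)) / π(x) ≈ 12.30%; the approximation is known to undercount slightly (Li(x) is a better estimate).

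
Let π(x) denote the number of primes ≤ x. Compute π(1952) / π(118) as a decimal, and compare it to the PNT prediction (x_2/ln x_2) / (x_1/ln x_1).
π(1952)/π(118) = 297/30 ≈ 9.9000;  PNT prediction ≈ 10.4161.

π(118) = 30 and π(1952) = 297, so π(1952)/π(118) ≈ 9.9000. The PNT-predicted ratio is (1952/ln(1952)) / (118/ln(118)) ≈ 10.4161. The two agree to within a few percent, as expected.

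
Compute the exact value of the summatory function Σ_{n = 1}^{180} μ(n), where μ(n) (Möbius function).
Σ_{n ≤ 180} μ(n) = -3

Compute μ(n) for each 1 ≤ n ≤ 180: μ(1) = 1, μ(2) = -1, μ(3) = -1, μ(4) = 0, μ(5) = -1, μ(6) = 1, μ(7) = -1, μ(8) = 0, μ(9) = 0, μ(10) = 1, μ(11) = -1, μ(12) = 0, μ(13) = -1, μ(14) = 1, μ(15) = 1, μ(16) = 0, μ(17) = -1, μ(18) = 0, μ(19) = -1, μ(20) = 0, μ(21) = 1, μ(22) = 1, μ(23) = -1, μ(24) = 0, μ(25) = 0, μ(26) = 1, μ(27) = 0, μ(28) = 0, μ(29) = -1, μ(30) = -1, μ(31) = -1, μ(32) = 0, μ(33) = 1, μ(34) = 1, μ(35) = 1, μ(36) = 0, μ(37) = -1, μ(38) = 1, μ(39) = 1, μ(40) = 0, μ(41) = -1, μ(42) = -1, μ(43) = -1, μ(44) = 0, μ(45) = 0, μ(46) = 1, μ(47) = -1, μ(48) = 0, μ(49) = 0, μ(50) = 0, μ(51) = 1, μ(52) = 0, μ(53) = -1, μ(54) = 0, μ(55) = 1, μ(56) = 0, μ(57) = 1, μ(58) = 1, μ(59) = -1, μ(60) = 0, μ(61) = -1, μ(62) = 1, μ(63) = 0, μ(64) = 0, μ(65) = 1, μ(66) = -1, μ(67) = -1, μ(68) = 0, μ(69) = 1, μ(70) = -1, μ(71) = -1, μ(72) = 0, μ(73) = -1, μ(74) = 1, μ(75) = 0, μ(76) = 0, μ(77) = 1, μ(78) = -1, μ(79) = -1, μ(80) = 0, μ(81) = 0, μ(82) = 1, μ(83) = -1, μ(84) = 0, μ(85) = 1, μ(86) = 1, μ(87) = 1, μ(88) = 0, μ(89) = -1, μ(90) = 0, μ(91) = 1, μ(92) = 0, μ(93) = 1, μ(94) = 1, μ(95) = 1, μ(96) = 0, μ(97) = -1, μ(98) = 0, μ(99) = 0, μ(100) = 0, μ(101) = -1, μ(102) = -1, μ(103) = -1, μ(104) = 0, μ(105) = -1, μ(106) = 1, μ(107) = -1, μ(108) = 0, μ(109) = -1, μ(110) = -1, μ(111) = 1, μ(112) = 0, μ(113) = -1, μ(114) = -1, μ(115) = 1, μ(116) = 0, μ(117) = 0, μ(118) = 1, μ(119) = 1, μ(120) = 0, μ(121) = 0, μ(122) = 1, μ(123) = 1, μ(124) = 0, μ(125) = 0, μ(126) = 0, μ(127) = -1, μ(128) = 0, μ(129) = 1, μ(130) = -1, μ(131) = -1, μ(132) = 0, μ(133) = 1, μ(134) = 1, μ(135) = 0, μ(136) = 0, μ(137) = -1, μ(138) = -1, μ(139) = -1, μ(140) = 0, μ(141) = 1, μ(142) = 1, μ(143) = 1, μ(144) = 0, μ(145) = 1, μ(146) = 1, μ(147) = 0, μ(148) = 0, μ(149) = -1, μ(150) = 0, μ(151) = -1, μ(152) = 0, μ(153) = 0, μ(154) = -1, μ(155) = 1, μ(156) = 0, μ(157) = -1, μ(158) = 1, μ(159) = 1, μ(160) = 0, μ(161) = 1, μ(162) = 0, μ(163) = -1, μ(164) = 0, μ(165) = -1, μ(166) = 1, μ(167) = -1, μ(168) = 0, μ(169) = 0, μ(170) = -1, μ(171) = 0, μ(172) = 0, μ(173) = -1, μ(174) = -1, μ(175) = 0, μ(176) = 0, μ(177) = 1, μ(178) = 1, μ(179) = -1, μ(180) = 0. Summing all 180 values: -3. (Mertens function M(x) = Σ_{n ≤ x} μ(n); on average M(x) should be small (PNT ⟺ M(x) = o(x)).)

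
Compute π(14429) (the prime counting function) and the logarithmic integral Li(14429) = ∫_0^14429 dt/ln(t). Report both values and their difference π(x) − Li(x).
π(14429) = 1691;  Li(14429) ≈ 1717.12;  π(x) − Li(x) ≈ -26.12.

Direct count of primes ≤ 14429 gives π(14429) = 1691. Numerical evaluation of the logarithmic integral gives Li(14429) ≈ 1717.12. The difference π(x) − Li(x) ≈ -26.12 is typically negative for small/moderate x (Li(x) overestimates), though Littlewood's theorem shows this sign changes infinitely often.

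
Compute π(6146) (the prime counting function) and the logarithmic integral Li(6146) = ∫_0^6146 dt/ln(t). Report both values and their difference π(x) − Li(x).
π(6146) = 801;  Li(6146) ≈ 817.17;  π(x) − Li(x) ≈ -16.17.

Direct count of primes ≤ 6146 gives π(6146) = 801. Numerical evaluation of the logarithmic integral gives Li(6146) ≈ 817.17. The difference π(x) − Li(x) ≈ -16.17 is typically negative for small/moderate x (Li(x) overestimates), though Littlewood's theorem shows this sign changes infinitely often.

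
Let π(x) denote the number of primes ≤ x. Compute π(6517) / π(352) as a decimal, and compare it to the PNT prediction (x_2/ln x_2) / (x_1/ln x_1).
π(6517)/π(352) = 842/70 ≈ 12.0286;  PNT prediction ≈ 12.3615.

π(352) = 70 and π(6517) = 842, so π(6517)/π(352) ≈ 12.0286. The PNT-predicted ratio is (6517/ln(6517)) / (352/ln(352)) ≈ 12.3615. The two agree to within a few percent, as expected.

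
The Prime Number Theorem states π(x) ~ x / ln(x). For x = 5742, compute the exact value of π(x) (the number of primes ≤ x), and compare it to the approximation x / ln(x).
π(5742) = 755;  x/ln(x) ≈ 663.39;  relative error ≈ 12.13%.

Directly count primes up to 5742: π(5742) = 755. The PNT approximation gives 5742/ln(5742) ≈ 5742/8.65556 ≈ 663.39. Relative error (π(x) − x/ln(x)) / π(x) ≈ 12.13%; the approximation is known to undercount slightly (Li(x) is a better estimate).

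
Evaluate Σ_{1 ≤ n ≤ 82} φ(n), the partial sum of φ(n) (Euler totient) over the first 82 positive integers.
Σ_{n ≤ 82} φ(n) = 2060

Compute φ(n) for each 1 ≤ n ≤ 82: φ(1) = 1, φ(2) = 1, φ(3) = 2, φ(4) = 2, φ(5) = 4, φ(6) = 2, φ(7) = 6, φ(8) = 4, φ(9) = 6, φ(10) = 4, φ(11) = 10, φ(12) = 4, φ(13) = 12, φ(14) = 6, φ(15) = 8, φ(16) = 8, φ(17) = 16, φ(18) = 6, φ(19) = 18, φ(20) = 8, φ(21) = 12, φ(22) = 10, φ(23) = 22, φ(24) = 8, φ(25) = 20, φ(26) = 12, φ(27) = 18, φ(28) = 12, φ(29) = 28, φ(30) = 8, φ(31) = 30, φ(32) = 16, φ(33) = 20, φ(34) = 16, φ(35) = 24, φ(36) = 12, φ(37) = 36, φ(38) = 18, φ(39) = 24, φ(40) = 16, φ(41) = 40, φ(42) = 12, φ(43) = 42, φ(44) = 20, φ(45) = 24, φ(46) = 22, φ(47) = 46, φ(48) = 16, φ(49) = 42, φ(50) = 20, φ(51) = 32, φ(52) = 24, φ(53) = 52, φ(54) = 18, φ(55) = 40, φ(56) = 24, φ(57) = 36, φ(58) = 28, φ(59) = 58, φ(60) = 16, φ(61) = 60, φ(62) = 30, φ(63) = 36, φ(64) = 32, φ(65) = 48, φ(66) = 20, φ(67) = 66, φ(68) = 32, φ(69) = 44, φ(70) = 24, φ(71) = 70, φ(72) = 24, φ(73) = 72, φ(74) = 36, φ(75) = 40, φ(76) = 36, φ(77) = 60, φ(78) = 24, φ(79) = 78, φ(80) = 32, φ(81) = 54, φ(82) = 40. Summing all 82 values: 2060. (Average order: Σ_{n ≤ x} φ(n) ~ (3/π²) x². For x = 82, (3/π²)·82² ≈ 2043.85.)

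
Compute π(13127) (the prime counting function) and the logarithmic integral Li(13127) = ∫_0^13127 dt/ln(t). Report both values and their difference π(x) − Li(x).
π(13127) = 1562;  Li(13127) ≈ 1580.51;  π(x) − Li(x) ≈ -18.51.

Direct count of primes ≤ 13127 gives π(13127) = 1562. Numerical evaluation of the logarithmic integral gives Li(13127) ≈ 1580.51. The difference π(x) − Li(x) ≈ -18.51 is typically negative for small/moderate x (Li(x) overestimates), though Littlewood's theorem shows this sign changes infinitely often.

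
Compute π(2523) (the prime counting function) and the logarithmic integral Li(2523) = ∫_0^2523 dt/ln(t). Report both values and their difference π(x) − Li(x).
π(2523) = 369;  Li(2523) ≈ 382.55;  π(x) − Li(x) ≈ -13.55.

Direct count of primes ≤ 2523 gives π(2523) = 369. Numerical evaluation of the logarithmic integral gives Li(2523) ≈ 382.55. The difference π(x) − Li(x) ≈ -13.55 is typically negative for small/moderate x (Li(x) overestimates), though Littlewood's theorem shows this sign changes infinitely often.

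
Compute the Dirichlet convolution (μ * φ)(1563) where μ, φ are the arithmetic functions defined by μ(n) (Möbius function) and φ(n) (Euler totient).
(μ * φ)(1563) = 519

Divisors of 1563: [1, 3, 521, 1563]. For each d | 1563:
  d = 1: μ(1) · φ(1563/1) = 1 · 1040 = 1040
  d = 3: μ(3) · φ(1563/3) = -1 · 520 = -520
  d = 521: μ(521) · φ(1563/521) = -1 · 2 = -2
  d = 1563: μ(1563) · φ(1563/1563) = 1 · 1 = 1
Summing: (μ * φ)(1563) = 1040 + -520 + -2 + 1 = 519.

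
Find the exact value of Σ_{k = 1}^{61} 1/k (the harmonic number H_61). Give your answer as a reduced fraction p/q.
H_61 = 925372872575832277072279171/197044480683803711251893600

Direct summation: H_61 = 1 + 1/2 + ... + 1/61. The least common denominator is lcm(1, ..., 61) = 591133442051411133755680800; over this denominator the numerator is 591133442051411133755680800 + 295566721025705566877840400 + 197044480683803711251893600 + 147783360512852783438920200 + 118226688410282226751136160 + 98522240341901855625946800 + 84447634578773019107954400 + 73891680256426391719460100 + 65681493561267903750631200 + 59113344205141113375568080 + 53739403822855557614152800 + 49261120170950927812973400 + 45471803234723933365821600 + 42223817289386509553977200 + 39408896136760742250378720 + 36945840128213195859730050 + 34772555414788890220922400 + 32840746780633951875315600 + 31112286423758480723983200 + 29556672102570556687784040 + 28149211526257673035984800 + 26869701911427778807076400 + 25701454002235266685029600 + 24630560085475463906486700 + 23645337682056445350227232 + 22735901617361966682910800 + 21893831187089301250210400 + 21111908644693254776988600 + 20383911794876245991575200 + 19704448068380371125189360 + 19068820711335843024376800 + 18472920064106597929865025 + 17913134607618519204717600 + 17386277707394445110461200 + 16889526915754603821590880 + 16420373390316975937657800 + 15976579514903003615018400 + 15556143211879240361991600 + 15157267744907977788607200 + 14778336051285278343892020 + 14417888830522222774528800 + 14074605763128836517992400 + 13747289350032817064085600 + 13434850955713889403538200 + 13136298712253580750126240 + 12850727001117633342514800 + 12577307277689598590546400 + 12315280042737731953243350 + 12063947796967574158279200 + 11822668841028222675113616 + 11590851804929630073640800 + 11367950808680983341455400 + 11153461170781342146333600 + 10946915593544650625105200 + 10747880764571111522830560 + 10555954322346627388494300 + 10370762141252826907994400 + 10191955897438122995787600 + 10019210882227307351791200 + 9852224034190185562594680 + 9690712164777231700912800 = 2776118617727496831216837513, so H_61 = 2776118617727496831216837513/591133442051411133755680800; reducing by gcd(2776118617727496831216837513, 591133442051411133755680800) = 3 gives 925372872575832277072279171/197044480683803711251893600 ≈ 4.69626. (The PNT-adjacent estimate ln(61) + γ ≈ 4.68809 matches within O(1/n).)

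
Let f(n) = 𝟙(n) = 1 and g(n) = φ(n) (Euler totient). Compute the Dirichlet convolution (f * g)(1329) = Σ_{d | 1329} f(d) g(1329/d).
(𝟙 * φ)(1329) = 1329

Divisors of 1329: [1, 3, 443, 1329]. For each d | 1329:
  d = 1: 𝟙(1) · φ(1329/1) = 1 · 884 = 884
  d = 3: 𝟙(3) · φ(1329/3) = 1 · 442 = 442
  d = 443: 𝟙(443) · φ(1329/443) = 1 · 2 = 2
  d = 1329: 𝟙(1329) · φ(1329/1329) = 1 · 1 = 1
Summing: (𝟙 * φ)(1329) = 884 + 442 + 2 + 1 = 1329.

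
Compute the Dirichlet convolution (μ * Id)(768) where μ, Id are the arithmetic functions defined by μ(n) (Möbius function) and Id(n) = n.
(μ * Id)(768) = 256

Divisors of 768: [1, 2, 3, 4, 6, 8, 12, 16, 24, 32, 48, 64, 96, 128, 192, 256, 384, 768]. For each d | 768:
  d = 1: μ(1) · Id(768/1) = 1 · 768 = 768
  d = 2: μ(2) · Id(768/2) = -1 · 384 = -384
  d = 3: μ(3) · Id(768/3) = -1 · 256 = -256
  d = 4: μ(4) · Id(768/4) = 0 · 192 = 0
  d = 6: μ(6) · Id(768/6) = 1 · 128 = 128
  d = 8: μ(8) · Id(768/8) = 0 · 96 = 0
  d = 12: μ(12) · Id(768/12) = 0 · 64 = 0
  d = 16: μ(16) · Id(768/16) = 0 · 48 = 0
  d = 24: μ(24) · Id(768/24) = 0 · 32 = 0
  d = 32: μ(32) · Id(768/32) = 0 · 24 = 0
  d = 48: μ(48) · Id(768/48) = 0 · 16 = 0
  d = 64: μ(64) · Id(768/64) = 0 · 12 = 0
  d = 96: μ(96) · Id(768/96) = 0 · 8 = 0
  d = 128: μ(128) · Id(768/128) = 0 · 6 = 0
  d = 192: μ(192) · Id(768/192) = 0 · 4 = 0
  d = 256: μ(256) · Id(768/256) = 0 · 3 = 0
  d = 384: μ(384) · Id(768/384) = 0 · 2 = 0
  d = 768: μ(768) · Id(768/768) = 0 · 1 = 0
Summing: (μ * Id)(768) = 768 + -384 + -256 + 0 + 128 + 0 + 0 + 0 + 0 + 0 + 0 + 0 + 0 + 0 + 0 + 0 + 0 + 0 = 256.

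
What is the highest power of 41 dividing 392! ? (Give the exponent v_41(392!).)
v_41(392!) = 9

Legendre's formula: v_p(n!) = Σ_{k ≥ 1} ⌊n / p^k⌋. For p = 41, n = 392, the terms are:
  ⌊392/41^1⌋ = ⌊392/41⌋ = 9
(the next term ⌊392/41^2⌋ = 0, terminating the sum). Summing: v_41(392!) = 9 = 9.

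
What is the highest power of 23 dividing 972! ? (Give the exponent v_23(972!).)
v_23(972!) = 43

Legendre's formula: v_p(n!) = Σ_{k ≥ 1} ⌊n / p^k⌋. For p = 23, n = 972, the terms are:
  ⌊972/23^1⌋ = ⌊972/23⌋ = 42
  ⌊972/23^2⌋ = ⌊972/529⌋ = 1
(the next term ⌊972/23^3⌋ = 0, terminating the sum). Summing: v_23(972!) = 42 + 1 = 43.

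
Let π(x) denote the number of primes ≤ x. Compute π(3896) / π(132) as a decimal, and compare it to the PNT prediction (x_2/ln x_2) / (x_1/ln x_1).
π(3896)/π(132) = 539/32 ≈ 16.8438;  PNT prediction ≈ 17.4313.

π(132) = 32 and π(3896) = 539, so π(3896)/π(132) ≈ 16.8438. The PNT-predicted ratio is (3896/ln(3896)) / (132/ln(132)) ≈ 17.4313. The two agree to within a few percent, as expected.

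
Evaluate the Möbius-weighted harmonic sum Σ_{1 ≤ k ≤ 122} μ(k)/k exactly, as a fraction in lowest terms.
Σ μ(k)/k = -2608290726639331073360151426179268330820642/3161005464041760778814520629154366249327468699

Values of μ(k) for 1 ≤ k ≤ 122: μ(1) = 1, μ(2) = -1, μ(3) = -1, μ(5) = -1, μ(6) = 1, μ(7) = -1, μ(10) = 1, μ(11) = -1, μ(13) = -1, μ(14) = 1, μ(15) = 1, μ(17) = -1, μ(19) = -1, μ(21) = 1, μ(22) = 1, μ(23) = -1, μ(26) = 1, μ(29) = -1, μ(30) = -1, μ(31) = -1, μ(33) = 1, μ(34) = 1, μ(35) = 1, μ(37) = -1, μ(38) = 1, μ(39) = 1, μ(41) = -1, μ(42) = -1, μ(43) = -1, μ(46) = 1, μ(47) = -1, μ(51) = 1, μ(53) = -1, μ(55) = 1, μ(57) = 1, μ(58) = 1, μ(59) = -1, μ(61) = -1, μ(62) = 1, μ(65) = 1, μ(66) = -1, μ(67) = -1, μ(69) = 1, μ(70) = -1, μ(71) = -1, μ(73) = -1, μ(74) = 1, μ(77) = 1, μ(78) = -1, μ(79) = -1, μ(82) = 1, μ(83) = -1, μ(85) = 1, μ(86) = 1, μ(87) = 1, μ(89) = -1, μ(91) = 1, μ(93) = 1, μ(94) = 1, μ(95) = 1, μ(97) = -1, μ(101) = -1, μ(102) = -1, μ(103) = -1, μ(105) = -1, μ(106) = 1, μ(107) = -1, μ(109) = -1, μ(110) = -1, μ(111) = 1, μ(113) = -1, μ(114) = -1, μ(115) = 1, μ(118) = 1, μ(119) = 1, μ(122) = 1, with μ = 0 on non-squarefree integers. Summing μ(k)/k for k where μ(k) ≠ 0 gives -2608290726639331073360151426179268330820642/3161005464041760778814520629154366249327468699 ≈ -0.0008. (PNT ⟺ this sum → 0 as n → ∞.)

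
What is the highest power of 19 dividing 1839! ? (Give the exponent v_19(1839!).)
v_19(1839!) = 101

Legendre's formula: v_p(n!) = Σ_{k ≥ 1} ⌊n / p^k⌋. For p = 19, n = 1839, the terms are:
  ⌊1839/19^1⌋ = ⌊1839/19⌋ = 96
  ⌊1839/19^2⌋ = ⌊1839/361⌋ = 5
(the next term ⌊1839/19^3⌋ = 0, terminating the sum). Summing: v_19(1839!) = 96 + 5 = 101.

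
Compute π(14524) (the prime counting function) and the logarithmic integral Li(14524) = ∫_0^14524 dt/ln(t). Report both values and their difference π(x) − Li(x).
π(14524) = 1700;  Li(14524) ≈ 1727.04;  π(x) − Li(x) ≈ -27.04.

Direct count of primes ≤ 14524 gives π(14524) = 1700. Numerical evaluation of the logarithmic integral gives Li(14524) ≈ 1727.04. The difference π(x) − Li(x) ≈ -27.04 is typically negative for small/moderate x (Li(x) overestimates), though Littlewood's theorem shows this sign changes infinitely often.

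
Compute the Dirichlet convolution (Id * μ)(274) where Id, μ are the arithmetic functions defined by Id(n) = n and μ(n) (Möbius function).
(Id * μ)(274) = 136

Divisors of 274: [1, 2, 137, 274]. For each d | 274:
  d = 1: Id(1) · μ(274/1) = 1 · 1 = 1
  d = 2: Id(2) · μ(274/2) = 2 · -1 = -2
  d = 137: Id(137) · μ(274/137) = 137 · -1 = -137
  d = 274: Id(274) · μ(274/274) = 274 · 1 = 274
Summing: (Id * μ)(274) = 1 + -2 + -137 + 274 = 136.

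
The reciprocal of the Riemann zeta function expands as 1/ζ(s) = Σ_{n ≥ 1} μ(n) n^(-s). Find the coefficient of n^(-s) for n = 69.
μ(69) = 1

Factor n = 69 = 3 · 23. μ(n) = 0 if any exponent ≥ 2 (not squarefree); otherwise μ(n) = (−1)^{ω(n)} where ω(n) is the number of distinct prime factors. Applying: μ(69) = 1.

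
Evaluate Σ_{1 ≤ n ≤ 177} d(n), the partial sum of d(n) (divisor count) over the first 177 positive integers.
Σ_{n ≤ 177} d(n) = 947

Compute d(n) for each 1 ≤ n ≤ 177: d(1) = 1, d(2) = 2, d(3) = 2, d(4) = 3, d(5) = 2, d(6) = 4, d(7) = 2, d(8) = 4, d(9) = 3, d(10) = 4, d(11) = 2, d(12) = 6, d(13) = 2, d(14) = 4, d(15) = 4, d(16) = 5, d(17) = 2, d(18) = 6, d(19) = 2, d(20) = 6, d(21) = 4, d(22) = 4, d(23) = 2, d(24) = 8, d(25) = 3, d(26) = 4, d(27) = 4, d(28) = 6, d(29) = 2, d(30) = 8, d(31) = 2, d(32) = 6, d(33) = 4, d(34) = 4, d(35) = 4, d(36) = 9, d(37) = 2, d(38) = 4, d(39) = 4, d(40) = 8, d(41) = 2, d(42) = 8, d(43) = 2, d(44) = 6, d(45) = 6, d(46) = 4, d(47) = 2, d(48) = 10, d(49) = 3, d(50) = 6, d(51) = 4, d(52) = 6, d(53) = 2, d(54) = 8, d(55) = 4, d(56) = 8, d(57) = 4, d(58) = 4, d(59) = 2, d(60) = 12, d(61) = 2, d(62) = 4, d(63) = 6, d(64) = 7, d(65) = 4, d(66) = 8, d(67) = 2, d(68) = 6, d(69) = 4, d(70) = 8, d(71) = 2, d(72) = 12, d(73) = 2, d(74) = 4, d(75) = 6, d(76) = 6, d(77) = 4, d(78) = 8, d(79) = 2, d(80) = 10, d(81) = 5, d(82) = 4, d(83) = 2, d(84) = 12, d(85) = 4, d(86) = 4, d(87) = 4, d(88) = 8, d(89) = 2, d(90) = 12, d(91) = 4, d(92) = 6, d(93) = 4, d(94) = 4, d(95) = 4, d(96) = 12, d(97) = 2, d(98) = 6, d(99) = 6, d(100) = 9, d(101) = 2, d(102) = 8, d(103) = 2, d(104) = 8, d(105) = 8, d(106) = 4, d(107) = 2, d(108) = 12, d(109) = 2, d(110) = 8, d(111) = 4, d(112) = 10, d(113) = 2, d(114) = 8, d(115) = 4, d(116) = 6, d(117) = 6, d(118) = 4, d(119) = 4, d(120) = 16, d(121) = 3, d(122) = 4, d(123) = 4, d(124) = 6, d(125) = 4, d(126) = 12, d(127) = 2, d(128) = 8, d(129) = 4, d(130) = 8, d(131) = 2, d(132) = 12, d(133) = 4, d(134) = 4, d(135) = 8, d(136) = 8, d(137) = 2, d(138) = 8, d(139) = 2, d(140) = 12, d(141) = 4, d(142) = 4, d(143) = 4, d(144) = 15, d(145) = 4, d(146) = 4, d(147) = 6, d(148) = 6, d(149) = 2, d(150) = 12, d(151) = 2, d(152) = 8, d(153) = 6, d(154) = 8, d(155) = 4, d(156) = 12, d(157) = 2, d(158) = 4, d(159) = 4, d(160) = 12, d(161) = 4, d(162) = 10, d(163) = 2, d(164) = 6, d(165) = 8, d(166) = 4, d(167) = 2, d(168) = 16, d(169) = 3, d(170) = 8, d(171) = 6, d(172) = 6, d(173) = 2, d(174) = 8, d(175) = 6, d(176) = 10, d(177) = 4. Summing all 177 values: 947. (Dirichlet's divisor formula: Σ_{n ≤ x} d(n) = x ln(x) + (2γ − 1) x + O(√x). For x = 177, the asymptotic estimate is ≈ 943.51.)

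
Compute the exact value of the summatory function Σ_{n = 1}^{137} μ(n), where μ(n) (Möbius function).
Σ_{n ≤ 137} μ(n) = -2

Compute μ(n) for each 1 ≤ n ≤ 137: μ(1) = 1, μ(2) = -1, μ(3) = -1, μ(4) = 0, μ(5) = -1, μ(6) = 1, μ(7) = -1, μ(8) = 0, μ(9) = 0, μ(10) = 1, μ(11) = -1, μ(12) = 0, μ(13) = -1, μ(14) = 1, μ(15) = 1, μ(16) = 0, μ(17) = -1, μ(18) = 0, μ(19) = -1, μ(20) = 0, μ(21) = 1, μ(22) = 1, μ(23) = -1, μ(24) = 0, μ(25) = 0, μ(26) = 1, μ(27) = 0, μ(28) = 0, μ(29) = -1, μ(30) = -1, μ(31) = -1, μ(32) = 0, μ(33) = 1, μ(34) = 1, μ(35) = 1, μ(36) = 0, μ(37) = -1, μ(38) = 1, μ(39) = 1, μ(40) = 0, μ(41) = -1, μ(42) = -1, μ(43) = -1, μ(44) = 0, μ(45) = 0, μ(46) = 1, μ(47) = -1, μ(48) = 0, μ(49) = 0, μ(50) = 0, μ(51) = 1, μ(52) = 0, μ(53) = -1, μ(54) = 0, μ(55) = 1, μ(56) = 0, μ(57) = 1, μ(58) = 1, μ(59) = -1, μ(60) = 0, μ(61) = -1, μ(62) = 1, μ(63) = 0, μ(64) = 0, μ(65) = 1, μ(66) = -1, μ(67) = -1, μ(68) = 0, μ(69) = 1, μ(70) = -1, μ(71) = -1, μ(72) = 0, μ(73) = -1, μ(74) = 1, μ(75) = 0, μ(76) = 0, μ(77) = 1, μ(78) = -1, μ(79) = -1, μ(80) = 0, μ(81) = 0, μ(82) = 1, μ(83) = -1, μ(84) = 0, μ(85) = 1, μ(86) = 1, μ(87) = 1, μ(88) = 0, μ(89) = -1, μ(90) = 0, μ(91) = 1, μ(92) = 0, μ(93) = 1, μ(94) = 1, μ(95) = 1, μ(96) = 0, μ(97) = -1, μ(98) = 0, μ(99) = 0, μ(100) = 0, μ(101) = -1, μ(102) = -1, μ(103) = -1, μ(104) = 0, μ(105) = -1, μ(106) = 1, μ(107) = -1, μ(108) = 0, μ(109) = -1, μ(110) = -1, μ(111) = 1, μ(112) = 0, μ(113) = -1, μ(114) = -1, μ(115) = 1, μ(116) = 0, μ(117) = 0, μ(118) = 1, μ(119) = 1, μ(120) = 0, μ(121) = 0, μ(122) = 1, μ(123) = 1, μ(124) = 0, μ(125) = 0, μ(126) = 0, μ(127) = -1, μ(128) = 0, μ(129) = 1, μ(130) = -1, μ(131) = -1, μ(132) = 0, μ(133) = 1, μ(134) = 1, μ(135) = 0, μ(136) = 0, μ(137) = -1. Summing all 137 values: -2. (Mertens function M(x) = Σ_{n ≤ x} μ(n); on average M(x) should be small (PNT ⟺ M(x) = o(x)).)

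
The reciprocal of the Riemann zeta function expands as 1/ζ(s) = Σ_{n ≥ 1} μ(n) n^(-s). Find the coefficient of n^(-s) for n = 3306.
μ(3306) = 1

Factor n = 3306 = 2 · 3 · 19 · 29. μ(n) = 0 if any exponent ≥ 2 (not squarefree); otherwise μ(n) = (−1)^{ω(n)} where ω(n) is the number of distinct prime factors. Applying: μ(3306) = 1.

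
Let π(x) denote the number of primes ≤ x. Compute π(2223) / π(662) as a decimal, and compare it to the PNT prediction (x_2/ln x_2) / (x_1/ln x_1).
π(2223)/π(662) = 331/121 ≈ 2.7355;  PNT prediction ≈ 2.8302.

π(662) = 121 and π(2223) = 331, so π(2223)/π(662) ≈ 2.7355. The PNT-predicted ratio is (2223/ln(2223)) / (662/ln(662)) ≈ 2.8302. The two agree to within a few percent, as expected.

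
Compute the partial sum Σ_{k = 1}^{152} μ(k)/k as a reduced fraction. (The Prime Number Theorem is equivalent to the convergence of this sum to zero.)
Σ μ(k)/k = 498553581288971583508015817946071430122138094746515981177/75106511663943725776296745409664000450228387787452181363970

Values of μ(k) for 1 ≤ k ≤ 152: μ(1) = 1, μ(2) = -1, μ(3) = -1, μ(5) = -1, μ(6) = 1, μ(7) = -1, μ(10) = 1, μ(11) = -1, μ(13) = -1, μ(14) = 1, μ(15) = 1, μ(17) = -1, μ(19) = -1, μ(21) = 1, μ(22) = 1, μ(23) = -1, μ(26) = 1, μ(29) = -1, μ(30) = -1, μ(31) = -1, μ(33) = 1, μ(34) = 1, μ(35) = 1, μ(37) = -1, μ(38) = 1, μ(39) = 1, μ(41) = -1, μ(42) = -1, μ(43) = -1, μ(46) = 1, μ(47) = -1, μ(51) = 1, μ(53) = -1, μ(55) = 1, μ(57) = 1, μ(58) = 1, μ(59) = -1, μ(61) = -1, μ(62) = 1, μ(65) = 1, μ(66) = -1, μ(67) = -1, μ(69) = 1, μ(70) = -1, μ(71) = -1, μ(73) = -1, μ(74) = 1, μ(77) = 1, μ(78) = -1, μ(79) = -1, μ(82) = 1, μ(83) = -1, μ(85) = 1, μ(86) = 1, μ(87) = 1, μ(89) = -1, μ(91) = 1, μ(93) = 1, μ(94) = 1, μ(95) = 1, μ(97) = -1, μ(101) = -1, μ(102) = -1, μ(103) = -1, μ(105) = -1, μ(106) = 1, μ(107) = -1, μ(109) = -1, μ(110) = -1, μ(111) = 1, μ(113) = -1, μ(114) = -1, μ(115) = 1, μ(118) = 1, μ(119) = 1, μ(122) = 1, μ(123) = 1, μ(127) = -1, μ(129) = 1, μ(130) = -1, μ(131) = -1, μ(133) = 1, μ(134) = 1, μ(137) = -1, μ(138) = -1, μ(139) = -1, μ(141) = 1, μ(142) = 1, μ(143) = 1, μ(145) = 1, μ(146) = 1, μ(149) = -1, μ(151) = -1, with μ = 0 on non-squarefree integers. Summing μ(k)/k for k where μ(k) ≠ 0 gives 498553581288971583508015817946071430122138094746515981177/75106511663943725776296745409664000450228387787452181363970 ≈ 0.0066. (PNT ⟺ this sum → 0 as n → ∞.)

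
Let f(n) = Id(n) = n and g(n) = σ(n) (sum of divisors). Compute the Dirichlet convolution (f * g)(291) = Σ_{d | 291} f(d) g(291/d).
(Id * σ)(291) = 1365

Divisors of 291: [1, 3, 97, 291]. For each d | 291:
  d = 1: Id(1) · σ(291/1) = 1 · 392 = 392
  d = 3: Id(3) · σ(291/3) = 3 · 98 = 294
  d = 97: Id(97) · σ(291/97) = 97 · 4 = 388
  d = 291: Id(291) · σ(291/291) = 291 · 1 = 291
Summing: (Id * σ)(291) = 392 + 294 + 388 + 291 = 1365.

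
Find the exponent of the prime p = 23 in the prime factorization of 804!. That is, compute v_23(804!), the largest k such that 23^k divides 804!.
v_23(804!) = 35

Legendre's formula: v_p(n!) = Σ_{k ≥ 1} ⌊n / p^k⌋. For p = 23, n = 804, the terms are:
  ⌊804/23^1⌋ = ⌊804/23⌋ = 34
  ⌊804/23^2⌋ = ⌊804/529⌋ = 1
(the next term ⌊804/23^3⌋ = 0, terminating the sum). Summing: v_23(804!) = 34 + 1 = 35.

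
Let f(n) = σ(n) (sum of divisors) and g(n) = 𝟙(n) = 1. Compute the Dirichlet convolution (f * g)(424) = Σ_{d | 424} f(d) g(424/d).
(σ * 𝟙)(424) = 1430

Divisors of 424: [1, 2, 4, 8, 53, 106, 212, 424]. For each d | 424:
  d = 1: σ(1) · 𝟙(424/1) = 1 · 1 = 1
  d = 2: σ(2) · 𝟙(424/2) = 3 · 1 = 3
  d = 4: σ(4) · 𝟙(424/4) = 7 · 1 = 7
  d = 8: σ(8) · 𝟙(424/8) = 15 · 1 = 15
  d = 53: σ(53) · 𝟙(424/53) = 54 · 1 = 54
  d = 106: σ(106) · 𝟙(424/106) = 162 · 1 = 162
  d = 212: σ(212) · 𝟙(424/212) = 378 · 1 = 378
  d = 424: σ(424) · 𝟙(424/424) = 810 · 1 = 810
Summing: (σ * 𝟙)(424) = 1 + 3 + 7 + 15 + 54 + 162 + 378 + 810 = 1430.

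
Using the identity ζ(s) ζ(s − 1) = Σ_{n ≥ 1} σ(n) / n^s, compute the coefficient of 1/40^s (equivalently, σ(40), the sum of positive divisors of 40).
σ(40) = 90

In the product (Σ m^0/m^s)(Σ k / k^s) = Σ (Σ_{d | n} d) / n^s, the coefficient of 1/n^s is σ(n) = Σ_{d | n} d. For n = 40, divisors are [1, 2, 4, 5, 8, 10, 20, 40]; summing: σ(40) = 90.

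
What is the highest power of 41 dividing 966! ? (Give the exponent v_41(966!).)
v_41(966!) = 23

Legendre's formula: v_p(n!) = Σ_{k ≥ 1} ⌊n / p^k⌋. For p = 41, n = 966, the terms are:
  ⌊966/41^1⌋ = ⌊966/41⌋ = 23
(the next term ⌊966/41^2⌋ = 0, terminating the sum). Summing: v_41(966!) = 23 = 23.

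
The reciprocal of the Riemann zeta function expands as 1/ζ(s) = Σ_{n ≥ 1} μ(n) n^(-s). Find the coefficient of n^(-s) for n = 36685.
μ(36685) = 1

Factor n = 36685 = 5 · 11 · 23 · 29. μ(n) = 0 if any exponent ≥ 2 (not squarefree); otherwise μ(n) = (−1)^{ω(n)} where ω(n) is the number of distinct prime factors. Applying: μ(36685) = 1.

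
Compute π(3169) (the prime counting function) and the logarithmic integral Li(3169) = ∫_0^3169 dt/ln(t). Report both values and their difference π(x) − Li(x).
π(3169) = 449;  Li(3169) ≈ 463.79;  π(x) − Li(x) ≈ -14.79.

Direct count of primes ≤ 3169 gives π(3169) = 449. Numerical evaluation of the logarithmic integral gives Li(3169) ≈ 463.79. The difference π(x) − Li(x) ≈ -14.79 is typically negative for small/moderate x (Li(x) overestimates), though Littlewood's theorem shows this sign changes infinitely often.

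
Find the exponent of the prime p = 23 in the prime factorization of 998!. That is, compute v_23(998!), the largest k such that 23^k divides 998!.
v_23(998!) = 44

Legendre's formula: v_p(n!) = Σ_{k ≥ 1} ⌊n / p^k⌋. For p = 23, n = 998, the terms are:
  ⌊998/23^1⌋ = ⌊998/23⌋ = 43
  ⌊998/23^2⌋ = ⌊998/529⌋ = 1
(the next term ⌊998/23^3⌋ = 0, terminating the sum). Summing: v_23(998!) = 43 + 1 = 44.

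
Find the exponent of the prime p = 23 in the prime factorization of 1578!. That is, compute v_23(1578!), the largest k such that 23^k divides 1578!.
v_23(1578!) = 70

Legendre's formula: v_p(n!) = Σ_{k ≥ 1} ⌊n / p^k⌋. For p = 23, n = 1578, the terms are:
  ⌊1578/23^1⌋ = ⌊1578/23⌋ = 68
  ⌊1578/23^2⌋ = ⌊1578/529⌋ = 2
(the next term ⌊1578/23^3⌋ = 0, terminating the sum). Summing: v_23(1578!) = 68 + 2 = 70.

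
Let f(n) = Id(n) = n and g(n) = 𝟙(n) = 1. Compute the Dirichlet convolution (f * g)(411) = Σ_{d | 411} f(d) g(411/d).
(Id * 𝟙)(411) = 552

Divisors of 411: [1, 3, 137, 411]. For each d | 411:
  d = 1: Id(1) · 𝟙(411/1) = 1 · 1 = 1
  d = 3: Id(3) · 𝟙(411/3) = 3 · 1 = 3
  d = 137: Id(137) · 𝟙(411/137) = 137 · 1 = 137
  d = 411: Id(411) · 𝟙(411/411) = 411 · 1 = 411
Summing: (Id * 𝟙)(411) = 1 + 3 + 137 + 411 = 552.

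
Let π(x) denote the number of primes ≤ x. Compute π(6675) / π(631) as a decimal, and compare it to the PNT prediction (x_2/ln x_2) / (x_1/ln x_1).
π(6675)/π(631) = 860/115 ≈ 7.4783;  PNT prediction ≈ 7.7449.

π(631) = 115 and π(6675) = 860, so π(6675)/π(631) ≈ 7.4783. The PNT-predicted ratio is (6675/ln(6675)) / (631/ln(631)) ≈ 7.7449. The two agree to within a few percent, as expected.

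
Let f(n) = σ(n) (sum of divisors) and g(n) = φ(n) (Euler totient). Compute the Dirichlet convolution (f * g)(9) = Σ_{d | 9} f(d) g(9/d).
(σ * φ)(9) = 27

Divisors of 9: [1, 3, 9]. For each d | 9:
  d = 1: σ(1) · φ(9/1) = 1 · 6 = 6
  d = 3: σ(3) · φ(9/3) = 4 · 2 = 8
  d = 9: σ(9) · φ(9/9) = 13 · 1 = 13
Summing: (σ * φ)(9) = 6 + 8 + 13 = 27.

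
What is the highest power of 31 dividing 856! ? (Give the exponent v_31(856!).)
v_31(856!) = 27

Legendre's formula: v_p(n!) = Σ_{k ≥ 1} ⌊n / p^k⌋. For p = 31, n = 856, the terms are:
  ⌊856/31^1⌋ = ⌊856/31⌋ = 27
(the next term ⌊856/31^2⌋ = 0, terminating the sum). Summing: v_31(856!) = 27 = 27.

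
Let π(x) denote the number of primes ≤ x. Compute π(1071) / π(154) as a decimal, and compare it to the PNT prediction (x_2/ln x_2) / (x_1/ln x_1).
π(1071)/π(154) = 180/36 ≈ 5.0000;  PNT prediction ≈ 5.0212.

π(154) = 36 and π(1071) = 180, so π(1071)/π(154) ≈ 5.0000. The PNT-predicted ratio is (1071/ln(1071)) / (154/ln(154)) ≈ 5.0212. The two agree to within a few percent, as expected.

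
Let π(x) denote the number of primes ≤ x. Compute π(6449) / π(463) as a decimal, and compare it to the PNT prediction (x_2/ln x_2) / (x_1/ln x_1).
π(6449)/π(463) = 837/90 ≈ 9.3000;  PNT prediction ≈ 9.7462.

π(463) = 90 and π(6449) = 837, so π(6449)/π(463) ≈ 9.3000. The PNT-predicted ratio is (6449/ln(6449)) / (463/ln(463)) ≈ 9.7462. The two agree to within a few percent, as expected.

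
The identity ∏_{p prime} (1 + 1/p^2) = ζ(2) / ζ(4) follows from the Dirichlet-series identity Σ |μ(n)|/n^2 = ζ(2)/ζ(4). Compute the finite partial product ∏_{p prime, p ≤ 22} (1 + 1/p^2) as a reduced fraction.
∏ = 6403780000/4257193941

The primes p ≤ 22 are [2, 3, 5, 7, 11, 13, 17, 19]. For each, (1 + 1/p^2) = (p^2 + 1)/p^2. Multiplying these fractions over p ∈ [2, 3, 5, 7, 11, 13, 17, 19] gives 6403780000/4257193941. (In the limit P → ∞ this tends to ζ(2)/ζ(4).)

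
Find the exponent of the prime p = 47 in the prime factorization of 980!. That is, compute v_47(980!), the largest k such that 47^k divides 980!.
v_47(980!) = 20

Legendre's formula: v_p(n!) = Σ_{k ≥ 1} ⌊n / p^k⌋. For p = 47, n = 980, the terms are:
  ⌊980/47^1⌋ = ⌊980/47⌋ = 20
(the next term ⌊980/47^2⌋ = 0, terminating the sum). Summing: v_47(980!) = 20 = 20.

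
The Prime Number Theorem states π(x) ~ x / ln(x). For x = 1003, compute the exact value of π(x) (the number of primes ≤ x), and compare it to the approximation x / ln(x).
π(1003) = 168;  x/ln(x) ≈ 145.14;  relative error ≈ 13.61%.

Directly count primes up to 1003: π(1003) = 168. The PNT approximation gives 1003/ln(1003) ≈ 1003/6.91075 ≈ 145.14. Relative error (π(x) − x/ln(x)) / π(x) ≈ 13.61%; the approximation is known to undercount slightly (Li(x) is a better estimate).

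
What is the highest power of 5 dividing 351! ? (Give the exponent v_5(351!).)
v_5(351!) = 86

Legendre's formula: v_p(n!) = Σ_{k ≥ 1} ⌊n / p^k⌋. For p = 5, n = 351, the terms are:
  ⌊351/5^1⌋ = ⌊351/5⌋ = 70
  ⌊351/5^2⌋ = ⌊351/25⌋ = 14
  ⌊351/5^3⌋ = ⌊351/125⌋ = 2
(the next term ⌊351/5^4⌋ = 0, terminating the sum). Summing: v_5(351!) = 70 + 14 + 2 = 86.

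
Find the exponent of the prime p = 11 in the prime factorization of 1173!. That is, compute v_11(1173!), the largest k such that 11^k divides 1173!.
v_11(1173!) = 115

Legendre's formula: v_p(n!) = Σ_{k ≥ 1} ⌊n / p^k⌋. For p = 11, n = 1173, the terms are:
  ⌊1173/11^1⌋ = ⌊1173/11⌋ = 106
  ⌊1173/11^2⌋ = ⌊1173/121⌋ = 9
(the next term ⌊1173/11^3⌋ = 0, terminating the sum). Summing: v_11(1173!) = 106 + 9 = 115.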